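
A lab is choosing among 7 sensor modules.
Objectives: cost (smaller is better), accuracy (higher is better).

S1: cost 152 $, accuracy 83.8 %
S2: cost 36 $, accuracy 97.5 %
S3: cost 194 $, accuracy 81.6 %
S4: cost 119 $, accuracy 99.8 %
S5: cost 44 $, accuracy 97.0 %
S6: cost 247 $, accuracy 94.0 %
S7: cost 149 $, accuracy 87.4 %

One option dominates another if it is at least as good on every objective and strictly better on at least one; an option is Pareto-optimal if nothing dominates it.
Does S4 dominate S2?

S4 vs S2: S4 is worse on cost (119 vs 36), so it does not dominate S2.

No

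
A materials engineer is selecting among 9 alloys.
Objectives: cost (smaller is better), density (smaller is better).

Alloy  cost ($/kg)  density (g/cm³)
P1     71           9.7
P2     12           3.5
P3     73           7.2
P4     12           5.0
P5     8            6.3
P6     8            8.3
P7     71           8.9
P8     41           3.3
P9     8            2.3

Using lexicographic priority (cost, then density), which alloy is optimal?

First minimize cost: best is 8, kept {P5, P6, P9}.
Then minimize density: best is 2.3, kept {P9}.

P9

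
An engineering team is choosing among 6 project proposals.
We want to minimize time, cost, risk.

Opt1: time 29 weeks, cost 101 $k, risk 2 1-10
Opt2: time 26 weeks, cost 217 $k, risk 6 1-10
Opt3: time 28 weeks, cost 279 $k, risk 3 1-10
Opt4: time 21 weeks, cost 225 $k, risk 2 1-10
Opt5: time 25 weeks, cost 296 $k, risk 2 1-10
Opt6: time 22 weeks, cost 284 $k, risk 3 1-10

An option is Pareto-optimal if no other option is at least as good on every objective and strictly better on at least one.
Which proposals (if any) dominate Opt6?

Opt4: time 21≤22, cost 225≤284, risk 2≤3 — dominates Opt6.
Others (Opt1, Opt2, Opt3, Opt5) are each worse than Opt6 on at least one objective.

Opt4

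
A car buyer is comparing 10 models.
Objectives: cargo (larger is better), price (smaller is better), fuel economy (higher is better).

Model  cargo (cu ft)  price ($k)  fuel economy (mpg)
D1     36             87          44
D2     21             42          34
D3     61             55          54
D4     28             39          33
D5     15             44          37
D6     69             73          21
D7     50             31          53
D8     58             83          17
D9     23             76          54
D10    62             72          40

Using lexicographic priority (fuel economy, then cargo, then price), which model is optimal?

First maximize fuel economy: best is 54, kept {D3, D9}.
Then maximize cargo: best is 61, kept {D3}.

D3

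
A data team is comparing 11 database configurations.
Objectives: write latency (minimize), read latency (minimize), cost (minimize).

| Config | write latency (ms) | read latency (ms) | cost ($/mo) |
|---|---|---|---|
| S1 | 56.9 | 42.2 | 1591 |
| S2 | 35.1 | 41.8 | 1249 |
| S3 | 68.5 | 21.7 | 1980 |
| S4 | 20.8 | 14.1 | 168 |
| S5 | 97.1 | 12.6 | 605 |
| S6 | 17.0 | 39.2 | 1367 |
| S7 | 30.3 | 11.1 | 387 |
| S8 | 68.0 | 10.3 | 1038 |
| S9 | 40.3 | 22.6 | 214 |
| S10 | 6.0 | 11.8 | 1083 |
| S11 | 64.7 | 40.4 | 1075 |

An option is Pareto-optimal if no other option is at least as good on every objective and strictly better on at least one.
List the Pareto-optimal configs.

S4, S7, S8, S10

S1: dominated by S2 (write latency 35.1≤56.9, read latency 41.8≤42.2, cost 1249≤1591).
S2: dominated by S4 (write latency 20.8≤35.1, read latency 14.1≤41.8, cost 168≤1249).
S3: dominated by S4 (write latency 20.8≤68.5, read latency 14.1≤21.7, cost 168≤1980).
S4: not dominated (best cost).
S5: dominated by S7 (write latency 30.3≤97.1, read latency 11.1≤12.6, cost 387≤605).
S6: dominated by S10 (write latency 6.0≤17.0, read latency 11.8≤39.2, cost 1083≤1367).
S7: not dominated.
S8: not dominated (best read latency).
S9: dominated by S4 (write latency 20.8≤40.3, read latency 14.1≤22.6, cost 168≤214).
S10: not dominated (best write latency).
S11: dominated by S4 (write latency 20.8≤64.7, read latency 14.1≤40.4, cost 168≤1075).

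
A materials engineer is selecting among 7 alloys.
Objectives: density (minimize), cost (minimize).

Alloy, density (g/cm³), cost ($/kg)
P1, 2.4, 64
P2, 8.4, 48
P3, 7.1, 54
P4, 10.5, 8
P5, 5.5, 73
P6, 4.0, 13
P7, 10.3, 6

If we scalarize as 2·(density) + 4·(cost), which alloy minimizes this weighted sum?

P7

P1: 2·2.4 + 4·64 = 260.8
P2: 2·8.4 + 4·48 = 208.8
P3: 2·7.1 + 4·54 = 230.2
P4: 2·10.5 + 4·8 = 53.0
P5: 2·5.5 + 4·73 = 303.0
P6: 2·4.0 + 4·13 = 60.0
P7: 2·10.3 + 4·6 = 44.6
Lowest: P7 at 44.6.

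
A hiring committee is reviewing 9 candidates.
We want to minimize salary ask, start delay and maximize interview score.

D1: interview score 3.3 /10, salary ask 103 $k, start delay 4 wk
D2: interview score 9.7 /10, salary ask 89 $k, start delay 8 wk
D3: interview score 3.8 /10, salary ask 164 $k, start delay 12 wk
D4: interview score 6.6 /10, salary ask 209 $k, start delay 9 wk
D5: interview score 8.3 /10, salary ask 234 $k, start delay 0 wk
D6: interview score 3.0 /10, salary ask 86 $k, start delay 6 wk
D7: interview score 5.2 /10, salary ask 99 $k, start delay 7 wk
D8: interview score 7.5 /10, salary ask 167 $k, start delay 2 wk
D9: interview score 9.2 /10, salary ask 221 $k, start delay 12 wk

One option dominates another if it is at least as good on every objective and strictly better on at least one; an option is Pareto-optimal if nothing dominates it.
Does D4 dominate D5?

D4 vs D5: D4 is worse on interview score (6.6 vs 8.3), so it does not dominate D5.

No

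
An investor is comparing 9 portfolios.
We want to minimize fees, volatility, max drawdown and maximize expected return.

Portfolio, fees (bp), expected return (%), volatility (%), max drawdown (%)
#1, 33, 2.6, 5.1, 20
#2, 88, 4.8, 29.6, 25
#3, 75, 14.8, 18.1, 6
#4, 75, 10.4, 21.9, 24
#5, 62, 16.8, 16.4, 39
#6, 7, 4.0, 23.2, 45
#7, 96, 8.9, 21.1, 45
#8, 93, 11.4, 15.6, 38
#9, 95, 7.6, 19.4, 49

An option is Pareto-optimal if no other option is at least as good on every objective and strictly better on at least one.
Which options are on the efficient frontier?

#1: not dominated (best volatility).
#2: dominated by #3 (fees 75≤88, expected return 14.8≥4.8, volatility 18.1≤29.6, max drawdown 6≤25).
#3: not dominated (best max drawdown).
#4: dominated by #3 (fees 75≤75, expected return 14.8≥10.4, volatility 18.1≤21.9, max drawdown 6≤24).
#5: not dominated (best expected return).
#6: not dominated (best fees).
#7: dominated by #3 (fees 75≤96, expected return 14.8≥8.9, volatility 18.1≤21.1, max drawdown 6≤45).
#8: not dominated.
#9: dominated by #3 (fees 75≤95, expected return 14.8≥7.6, volatility 18.1≤19.4, max drawdown 6≤49).

#1, #3, #5, #6, #8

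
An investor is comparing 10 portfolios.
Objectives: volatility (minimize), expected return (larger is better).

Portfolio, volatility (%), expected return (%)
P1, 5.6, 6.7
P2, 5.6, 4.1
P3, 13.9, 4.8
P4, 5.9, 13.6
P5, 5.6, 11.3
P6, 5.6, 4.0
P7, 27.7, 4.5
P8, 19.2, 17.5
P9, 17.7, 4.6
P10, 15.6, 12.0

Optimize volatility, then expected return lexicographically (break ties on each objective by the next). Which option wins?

P5

First minimize volatility: best is 5.6, kept {P1, P2, P5, P6}.
Then maximize expected return: best is 11.3, kept {P5}.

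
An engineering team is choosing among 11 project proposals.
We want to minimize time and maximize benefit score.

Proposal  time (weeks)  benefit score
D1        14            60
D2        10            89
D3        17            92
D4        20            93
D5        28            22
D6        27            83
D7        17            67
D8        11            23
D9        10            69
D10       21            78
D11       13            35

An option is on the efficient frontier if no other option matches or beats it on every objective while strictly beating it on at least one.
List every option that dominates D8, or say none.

D2: time 10≤11, benefit score 89≥23 — dominates D8.
D9: time 10≤11, benefit score 69≥23 — dominates D8.
Others (D1, D3, D4, D5, D6, D7, D10, D11) are each worse than D8 on at least one objective.

D2, D9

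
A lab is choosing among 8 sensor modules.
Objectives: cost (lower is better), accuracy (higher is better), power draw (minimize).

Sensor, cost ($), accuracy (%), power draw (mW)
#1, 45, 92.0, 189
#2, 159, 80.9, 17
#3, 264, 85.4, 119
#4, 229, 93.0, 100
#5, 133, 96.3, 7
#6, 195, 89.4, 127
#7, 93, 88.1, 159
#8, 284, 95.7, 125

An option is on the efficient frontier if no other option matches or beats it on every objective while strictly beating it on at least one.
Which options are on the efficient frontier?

#1, #5, #7

#1: not dominated (best cost).
#2: dominated by #5 (cost 133≤159, accuracy 96.3≥80.9, power draw 7≤17).
#3: dominated by #4 (cost 229≤264, accuracy 93.0≥85.4, power draw 100≤119).
#4: dominated by #5 (cost 133≤229, accuracy 96.3≥93.0, power draw 7≤100).
#5: not dominated (best accuracy).
#6: dominated by #5 (cost 133≤195, accuracy 96.3≥89.4, power draw 7≤127).
#7: not dominated.
#8: dominated by #5 (cost 133≤284, accuracy 96.3≥95.7, power draw 7≤125).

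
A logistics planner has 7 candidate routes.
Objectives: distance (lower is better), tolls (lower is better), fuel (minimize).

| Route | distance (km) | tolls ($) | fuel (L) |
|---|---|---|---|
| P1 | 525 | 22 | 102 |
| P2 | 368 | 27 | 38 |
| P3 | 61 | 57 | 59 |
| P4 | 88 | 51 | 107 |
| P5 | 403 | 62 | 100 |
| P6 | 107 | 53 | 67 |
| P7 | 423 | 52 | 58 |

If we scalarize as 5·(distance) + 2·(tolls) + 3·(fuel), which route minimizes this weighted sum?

P3

P1: 5·525 + 2·22 + 3·102 = 2975
P2: 5·368 + 2·27 + 3·38 = 2008
P3: 5·61 + 2·57 + 3·59 = 596
P4: 5·88 + 2·51 + 3·107 = 863
P5: 5·403 + 2·62 + 3·100 = 2439
P6: 5·107 + 2·53 + 3·67 = 842
P7: 5·423 + 2·52 + 3·58 = 2393
Lowest: P3 at 596.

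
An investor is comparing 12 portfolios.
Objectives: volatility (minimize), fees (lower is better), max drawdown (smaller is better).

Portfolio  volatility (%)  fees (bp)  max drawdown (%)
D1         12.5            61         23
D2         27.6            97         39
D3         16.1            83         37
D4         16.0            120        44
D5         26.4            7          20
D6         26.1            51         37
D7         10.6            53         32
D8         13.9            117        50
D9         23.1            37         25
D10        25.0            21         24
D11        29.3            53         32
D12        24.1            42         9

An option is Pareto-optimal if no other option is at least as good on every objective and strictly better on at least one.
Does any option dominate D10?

D1: worse on fees (61 vs 21).
D2: worse on volatility (27.6 vs 25.0).
D3: worse on fees (83 vs 21).
D4: worse on fees (120 vs 21).
D5: worse on volatility (26.4 vs 25.0).
D6: worse on volatility (26.1 vs 25.0).
D7: worse on fees (53 vs 21).
D8: worse on fees (117 vs 21).
D9: worse on fees (37 vs 21).
D11: worse on volatility (29.3 vs 25.0).
D12: worse on fees (42 vs 21).
No option is at least as good as D10 on every objective and strictly better on one.

No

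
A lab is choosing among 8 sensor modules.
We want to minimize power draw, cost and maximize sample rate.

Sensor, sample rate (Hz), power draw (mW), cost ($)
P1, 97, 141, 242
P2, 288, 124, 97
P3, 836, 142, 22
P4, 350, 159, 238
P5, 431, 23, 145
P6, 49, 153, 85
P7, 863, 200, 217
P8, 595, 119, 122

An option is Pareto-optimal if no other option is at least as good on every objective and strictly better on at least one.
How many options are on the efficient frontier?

P1: dominated by P2 (sample rate 288≥97, power draw 124≤141, cost 97≤242).
P2: not dominated.
P3: not dominated (best cost).
P4: dominated by P3 (sample rate 836≥350, power draw 142≤159, cost 22≤238).
P5: not dominated (best power draw).
P6: dominated by P3 (sample rate 836≥49, power draw 142≤153, cost 22≤85).
P7: not dominated (best sample rate).
P8: not dominated.
Pareto-optimal: P2, P3, P5, P7, P8 → 5.

5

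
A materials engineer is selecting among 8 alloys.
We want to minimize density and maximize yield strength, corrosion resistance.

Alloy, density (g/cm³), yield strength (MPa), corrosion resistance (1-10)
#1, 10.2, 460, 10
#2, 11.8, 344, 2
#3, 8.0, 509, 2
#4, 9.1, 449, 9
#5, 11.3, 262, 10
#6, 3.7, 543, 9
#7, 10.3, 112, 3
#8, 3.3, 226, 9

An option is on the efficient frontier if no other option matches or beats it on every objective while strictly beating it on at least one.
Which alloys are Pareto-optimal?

#1, #6, #8

#1: not dominated.
#2: dominated by #1 (density 10.2≤11.8, yield strength 460≥344, corrosion resistance 10≥2).
#3: dominated by #6 (density 3.7≤8.0, yield strength 543≥509, corrosion resistance 9≥2).
#4: dominated by #6 (density 3.7≤9.1, yield strength 543≥449, corrosion resistance 9≥9).
#5: dominated by #1 (density 10.2≤11.3, yield strength 460≥262, corrosion resistance 10≥10).
#6: not dominated (best yield strength).
#7: dominated by #1 (density 10.2≤10.3, yield strength 460≥112, corrosion resistance 10≥3).
#8: not dominated (best density).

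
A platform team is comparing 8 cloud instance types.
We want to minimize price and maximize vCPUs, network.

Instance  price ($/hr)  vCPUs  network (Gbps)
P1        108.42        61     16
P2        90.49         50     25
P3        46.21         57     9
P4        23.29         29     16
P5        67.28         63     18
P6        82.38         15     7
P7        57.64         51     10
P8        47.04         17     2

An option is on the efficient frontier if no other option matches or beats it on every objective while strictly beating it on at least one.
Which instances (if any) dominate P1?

P5

P5: price 67.28≤108.42, vCPUs 63≥61, network 18≥16 — dominates P1.
Others (P2, P3, P4, P6, P7, P8) are each worse than P1 on at least one objective.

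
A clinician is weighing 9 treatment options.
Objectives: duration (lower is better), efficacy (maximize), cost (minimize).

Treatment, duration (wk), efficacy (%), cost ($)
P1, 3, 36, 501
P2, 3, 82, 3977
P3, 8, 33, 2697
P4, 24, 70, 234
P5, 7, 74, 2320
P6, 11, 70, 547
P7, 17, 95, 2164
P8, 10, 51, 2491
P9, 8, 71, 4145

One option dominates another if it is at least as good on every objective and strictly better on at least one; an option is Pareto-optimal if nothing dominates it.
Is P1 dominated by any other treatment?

P2: worse on cost (3977 vs 501).
P3: worse on duration (8 vs 3).
P4: worse on duration (24 vs 3).
P5: worse on duration (7 vs 3).
P6: worse on duration (11 vs 3).
P7: worse on duration (17 vs 3).
P8: worse on duration (10 vs 3).
P9: worse on duration (8 vs 3).
No option is at least as good as P1 on every objective and strictly better on one.

No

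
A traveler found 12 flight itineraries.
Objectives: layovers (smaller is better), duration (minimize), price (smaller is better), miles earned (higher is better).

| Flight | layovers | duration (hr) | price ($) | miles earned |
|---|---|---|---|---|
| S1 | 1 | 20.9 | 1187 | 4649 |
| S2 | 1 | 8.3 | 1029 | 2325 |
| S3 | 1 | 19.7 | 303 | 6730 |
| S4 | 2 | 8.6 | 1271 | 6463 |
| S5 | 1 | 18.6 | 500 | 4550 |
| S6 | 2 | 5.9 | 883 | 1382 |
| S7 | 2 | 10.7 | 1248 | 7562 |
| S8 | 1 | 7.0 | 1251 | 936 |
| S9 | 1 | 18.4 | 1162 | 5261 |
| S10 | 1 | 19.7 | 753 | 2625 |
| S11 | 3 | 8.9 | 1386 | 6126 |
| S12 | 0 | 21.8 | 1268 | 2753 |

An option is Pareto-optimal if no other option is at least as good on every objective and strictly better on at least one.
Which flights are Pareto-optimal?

S1: dominated by S3 (layovers 1≤1, duration 19.7≤20.9, price 303≤1187, miles earned 6730≥4649).
S2: not dominated.
S3: not dominated (best price).
S4: not dominated.
S5: not dominated.
S6: not dominated (best duration).
S7: not dominated (best miles earned).
S8: not dominated.
S9: not dominated.
S10: dominated by S3 (layovers 1≤1, duration 19.7≤19.7, price 303≤753, miles earned 6730≥2625).
S11: dominated by S4 (layovers 2≤3, duration 8.6≤8.9, price 1271≤1386, miles earned 6463≥6126).
S12: not dominated (best layovers).

S2, S3, S4, S5, S6, S7, S8, S9, S12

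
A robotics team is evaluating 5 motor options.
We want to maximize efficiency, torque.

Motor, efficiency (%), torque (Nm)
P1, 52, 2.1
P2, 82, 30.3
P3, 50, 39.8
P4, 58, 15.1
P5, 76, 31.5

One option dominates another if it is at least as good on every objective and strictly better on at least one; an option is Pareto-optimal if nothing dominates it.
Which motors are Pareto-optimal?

P2, P3, P5

P1: dominated by P2 (efficiency 82≥52, torque 30.3≥2.1).
P2: not dominated (best efficiency).
P3: not dominated (best torque).
P4: dominated by P2 (efficiency 82≥58, torque 30.3≥15.1).
P5: not dominated.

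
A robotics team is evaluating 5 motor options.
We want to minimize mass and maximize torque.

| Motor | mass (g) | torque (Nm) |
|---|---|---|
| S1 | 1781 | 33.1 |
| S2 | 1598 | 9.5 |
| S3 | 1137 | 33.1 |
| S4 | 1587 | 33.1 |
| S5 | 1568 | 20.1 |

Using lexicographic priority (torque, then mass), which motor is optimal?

First maximize torque: best is 33.1, kept {S1, S3, S4}.
Then minimize mass: best is 1137, kept {S3}.

S3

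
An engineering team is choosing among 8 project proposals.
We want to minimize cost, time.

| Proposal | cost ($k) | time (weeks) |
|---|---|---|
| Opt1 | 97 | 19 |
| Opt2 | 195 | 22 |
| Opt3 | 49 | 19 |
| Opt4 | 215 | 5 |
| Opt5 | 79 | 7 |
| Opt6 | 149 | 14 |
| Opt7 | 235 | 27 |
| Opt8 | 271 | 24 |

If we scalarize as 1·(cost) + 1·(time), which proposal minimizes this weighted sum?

Opt3

Opt1: 1·97 + 1·19 = 116
Opt2: 1·195 + 1·22 = 217
Opt3: 1·49 + 1·19 = 68
Opt4: 1·215 + 1·5 = 220
Opt5: 1·79 + 1·7 = 86
Opt6: 1·149 + 1·14 = 163
Opt7: 1·235 + 1·27 = 262
Opt8: 1·271 + 1·24 = 295
Lowest: Opt3 at 68.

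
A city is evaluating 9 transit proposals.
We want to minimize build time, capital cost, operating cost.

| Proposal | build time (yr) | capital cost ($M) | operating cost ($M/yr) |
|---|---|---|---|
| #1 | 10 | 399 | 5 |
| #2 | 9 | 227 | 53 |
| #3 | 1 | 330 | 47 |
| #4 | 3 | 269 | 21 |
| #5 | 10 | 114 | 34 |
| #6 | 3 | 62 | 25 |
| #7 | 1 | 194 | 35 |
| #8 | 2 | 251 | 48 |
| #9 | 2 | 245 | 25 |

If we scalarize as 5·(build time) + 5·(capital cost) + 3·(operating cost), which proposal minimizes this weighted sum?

#6

#1: 5·10 + 5·399 + 3·5 = 2060
#2: 5·9 + 5·227 + 3·53 = 1339
#3: 5·1 + 5·330 + 3·47 = 1796
#4: 5·3 + 5·269 + 3·21 = 1423
#5: 5·10 + 5·114 + 3·34 = 722
#6: 5·3 + 5·62 + 3·25 = 400
#7: 5·1 + 5·194 + 3·35 = 1080
#8: 5·2 + 5·251 + 3·48 = 1409
#9: 5·2 + 5·245 + 3·25 = 1310
Lowest: #6 at 400.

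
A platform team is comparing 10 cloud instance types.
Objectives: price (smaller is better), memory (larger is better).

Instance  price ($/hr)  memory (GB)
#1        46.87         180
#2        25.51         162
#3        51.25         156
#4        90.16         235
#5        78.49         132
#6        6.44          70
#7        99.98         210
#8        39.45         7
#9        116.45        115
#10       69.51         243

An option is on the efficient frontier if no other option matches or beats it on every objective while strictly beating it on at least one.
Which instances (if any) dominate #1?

#2: worse on memory (162 vs 180).
#3: worse on price (51.25 vs 46.87).
#4: worse on price (90.16 vs 46.87).
#5: worse on price (78.49 vs 46.87).
#6: worse on memory (70 vs 180).
#7: worse on price (99.98 vs 46.87).
#8: worse on memory (7 vs 180).
#9: worse on price (116.45 vs 46.87).
#10: worse on price (69.51 vs 46.87).
No option dominates #1.

none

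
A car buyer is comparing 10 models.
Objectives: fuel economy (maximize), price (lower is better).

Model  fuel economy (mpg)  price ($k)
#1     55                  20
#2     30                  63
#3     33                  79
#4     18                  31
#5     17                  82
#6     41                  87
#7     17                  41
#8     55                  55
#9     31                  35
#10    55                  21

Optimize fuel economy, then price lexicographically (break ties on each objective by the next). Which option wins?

#1

First maximize fuel economy: best is 55, kept {#1, #8, #10}.
Then minimize price: best is 20, kept {#1}.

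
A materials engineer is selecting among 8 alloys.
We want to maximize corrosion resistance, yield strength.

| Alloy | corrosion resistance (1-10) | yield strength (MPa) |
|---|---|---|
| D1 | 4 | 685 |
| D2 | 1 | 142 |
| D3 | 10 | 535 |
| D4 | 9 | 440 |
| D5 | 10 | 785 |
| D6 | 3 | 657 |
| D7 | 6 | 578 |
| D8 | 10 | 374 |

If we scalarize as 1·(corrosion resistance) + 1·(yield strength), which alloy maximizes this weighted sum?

D1: 1·4 + 1·685 = 689
D2: 1·1 + 1·142 = 143
D3: 1·10 + 1·535 = 545
D4: 1·9 + 1·440 = 449
D5: 1·10 + 1·785 = 795
D6: 1·3 + 1·657 = 660
D7: 1·6 + 1·578 = 584
D8: 1·10 + 1·374 = 384
Highest: D5 at 795.

D5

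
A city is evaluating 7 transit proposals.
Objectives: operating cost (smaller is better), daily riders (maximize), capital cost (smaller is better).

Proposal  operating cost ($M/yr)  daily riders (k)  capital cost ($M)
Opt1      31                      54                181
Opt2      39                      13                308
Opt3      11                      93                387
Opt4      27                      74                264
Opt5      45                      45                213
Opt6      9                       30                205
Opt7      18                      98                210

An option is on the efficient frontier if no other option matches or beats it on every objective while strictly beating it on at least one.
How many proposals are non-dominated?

Opt1: not dominated (best capital cost).
Opt2: dominated by Opt1 (operating cost 31≤39, daily riders 54≥13, capital cost 181≤308).
Opt3: not dominated.
Opt4: dominated by Opt7 (operating cost 18≤27, daily riders 98≥74, capital cost 210≤264).
Opt5: dominated by Opt1 (operating cost 31≤45, daily riders 54≥45, capital cost 181≤213).
Opt6: not dominated (best operating cost).
Opt7: not dominated (best daily riders).
Pareto-optimal: Opt1, Opt3, Opt6, Opt7 → 4.

4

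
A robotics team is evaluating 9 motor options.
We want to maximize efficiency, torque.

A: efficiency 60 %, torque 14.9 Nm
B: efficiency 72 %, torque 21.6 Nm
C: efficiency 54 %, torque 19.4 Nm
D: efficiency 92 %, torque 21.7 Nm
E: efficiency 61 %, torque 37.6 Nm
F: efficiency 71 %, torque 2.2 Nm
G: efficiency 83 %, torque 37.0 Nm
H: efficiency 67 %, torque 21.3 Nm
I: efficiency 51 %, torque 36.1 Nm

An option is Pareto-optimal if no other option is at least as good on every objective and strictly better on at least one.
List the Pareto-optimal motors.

D, E, G

A: dominated by B (efficiency 72≥60, torque 21.6≥14.9).
B: dominated by D (efficiency 92≥72, torque 21.7≥21.6).
C: dominated by B (efficiency 72≥54, torque 21.6≥19.4).
D: not dominated (best efficiency).
E: not dominated (best torque).
F: dominated by B (efficiency 72≥71, torque 21.6≥2.2).
G: not dominated.
H: dominated by B (efficiency 72≥67, torque 21.6≥21.3).
I: dominated by E (efficiency 61≥51, torque 37.6≥36.1).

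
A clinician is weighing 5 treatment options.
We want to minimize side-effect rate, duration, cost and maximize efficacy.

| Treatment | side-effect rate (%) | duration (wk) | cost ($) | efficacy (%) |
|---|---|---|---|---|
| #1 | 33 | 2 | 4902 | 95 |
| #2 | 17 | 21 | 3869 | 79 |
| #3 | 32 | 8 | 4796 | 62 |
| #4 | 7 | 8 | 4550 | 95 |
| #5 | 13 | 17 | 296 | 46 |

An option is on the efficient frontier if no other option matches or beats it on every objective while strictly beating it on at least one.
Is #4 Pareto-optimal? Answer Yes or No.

Yes

#1: worse on side-effect rate (33 vs 7).
#2: worse on side-effect rate (17 vs 7).
#3: worse on side-effect rate (32 vs 7).
#5: worse on side-effect rate (13 vs 7).
No option is at least as good as #4 on every objective and strictly better on one.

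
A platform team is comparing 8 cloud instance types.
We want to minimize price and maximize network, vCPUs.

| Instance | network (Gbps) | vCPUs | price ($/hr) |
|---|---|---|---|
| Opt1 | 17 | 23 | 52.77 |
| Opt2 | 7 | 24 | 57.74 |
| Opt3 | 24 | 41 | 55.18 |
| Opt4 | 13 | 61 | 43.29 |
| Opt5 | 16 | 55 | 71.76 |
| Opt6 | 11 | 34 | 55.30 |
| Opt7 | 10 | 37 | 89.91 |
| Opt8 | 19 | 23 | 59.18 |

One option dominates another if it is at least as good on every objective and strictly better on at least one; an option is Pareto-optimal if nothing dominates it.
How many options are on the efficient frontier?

4

Opt1: not dominated.
Opt2: dominated by Opt3 (network 24≥7, vCPUs 41≥24, price 55.18≤57.74).
Opt3: not dominated (best network).
Opt4: not dominated (best vCPUs).
Opt5: not dominated.
Opt6: dominated by Opt3 (network 24≥11, vCPUs 41≥34, price 55.18≤55.30).
Opt7: dominated by Opt3 (network 24≥10, vCPUs 41≥37, price 55.18≤89.91).
Opt8: dominated by Opt3 (network 24≥19, vCPUs 41≥23, price 55.18≤59.18).
Pareto-optimal: Opt1, Opt3, Opt4, Opt5 → 4.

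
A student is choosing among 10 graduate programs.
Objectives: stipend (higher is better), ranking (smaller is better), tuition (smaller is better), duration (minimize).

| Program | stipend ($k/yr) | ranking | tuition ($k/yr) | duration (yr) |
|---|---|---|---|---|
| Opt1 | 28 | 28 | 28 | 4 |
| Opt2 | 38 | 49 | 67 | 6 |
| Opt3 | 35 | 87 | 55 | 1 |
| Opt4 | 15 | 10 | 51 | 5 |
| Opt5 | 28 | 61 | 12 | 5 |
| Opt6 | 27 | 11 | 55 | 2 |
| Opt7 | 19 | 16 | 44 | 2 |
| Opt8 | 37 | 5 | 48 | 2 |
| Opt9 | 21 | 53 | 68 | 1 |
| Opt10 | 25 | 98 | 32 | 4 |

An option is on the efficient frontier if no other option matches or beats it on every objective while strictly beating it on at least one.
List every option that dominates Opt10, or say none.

Opt1: stipend 28≥25, ranking 28≤98, tuition 28≤32, duration 4≤4 — dominates Opt10.
Others (Opt2, Opt3, Opt4, Opt5, Opt6, Opt7, Opt8, Opt9) are each worse than Opt10 on at least one objective.

Opt1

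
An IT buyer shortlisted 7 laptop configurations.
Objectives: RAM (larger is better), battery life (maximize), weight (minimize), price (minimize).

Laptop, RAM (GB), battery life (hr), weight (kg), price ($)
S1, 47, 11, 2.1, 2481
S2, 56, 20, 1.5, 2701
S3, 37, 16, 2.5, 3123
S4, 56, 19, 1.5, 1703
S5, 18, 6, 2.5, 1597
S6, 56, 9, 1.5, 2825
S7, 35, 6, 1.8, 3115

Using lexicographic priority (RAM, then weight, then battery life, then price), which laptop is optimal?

First maximize RAM: best is 56, kept {S2, S4, S6}.
Then minimize weight: best is 1.5, kept {S2, S4, S6}.
Then maximize battery life: best is 20, kept {S2}.

S2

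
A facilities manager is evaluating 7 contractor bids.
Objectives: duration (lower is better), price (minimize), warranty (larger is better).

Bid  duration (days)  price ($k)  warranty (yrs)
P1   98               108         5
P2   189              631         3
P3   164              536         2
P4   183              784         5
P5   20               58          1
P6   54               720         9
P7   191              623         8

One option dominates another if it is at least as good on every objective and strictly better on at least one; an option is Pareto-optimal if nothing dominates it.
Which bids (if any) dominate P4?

P1: duration 98≤183, price 108≤784, warranty 5≥5 — dominates P4.
P6: duration 54≤183, price 720≤784, warranty 9≥5 — dominates P4.
Others (P2, P3, P5, P7) are each worse than P4 on at least one objective.

P1, P6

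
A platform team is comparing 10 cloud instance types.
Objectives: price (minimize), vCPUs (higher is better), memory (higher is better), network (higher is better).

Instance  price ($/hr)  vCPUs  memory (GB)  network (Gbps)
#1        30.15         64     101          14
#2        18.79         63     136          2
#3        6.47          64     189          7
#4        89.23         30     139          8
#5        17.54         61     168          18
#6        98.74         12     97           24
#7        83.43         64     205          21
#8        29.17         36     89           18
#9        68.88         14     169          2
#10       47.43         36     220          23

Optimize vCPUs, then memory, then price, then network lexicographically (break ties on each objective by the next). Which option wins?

#7

First maximize vCPUs: best is 64, kept {#1, #3, #7}.
Then maximize memory: best is 205, kept {#7}.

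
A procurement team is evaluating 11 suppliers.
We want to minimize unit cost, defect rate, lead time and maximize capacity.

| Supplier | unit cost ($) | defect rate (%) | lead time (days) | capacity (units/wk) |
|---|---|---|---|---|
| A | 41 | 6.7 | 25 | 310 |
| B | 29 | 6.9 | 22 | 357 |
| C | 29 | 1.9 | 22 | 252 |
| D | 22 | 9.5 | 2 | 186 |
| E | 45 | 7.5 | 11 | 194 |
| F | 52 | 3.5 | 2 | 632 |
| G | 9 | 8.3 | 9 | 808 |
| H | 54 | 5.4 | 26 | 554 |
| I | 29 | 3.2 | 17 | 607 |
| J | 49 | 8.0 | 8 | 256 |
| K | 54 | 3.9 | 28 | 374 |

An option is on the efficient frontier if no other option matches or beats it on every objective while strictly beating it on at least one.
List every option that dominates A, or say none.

I: unit cost 29≤41, defect rate 3.2≤6.7, lead time 17≤25, capacity 607≥310 — dominates A.
Others (B, C, D, E, F, G, H, J, K) are each worse than A on at least one objective.

I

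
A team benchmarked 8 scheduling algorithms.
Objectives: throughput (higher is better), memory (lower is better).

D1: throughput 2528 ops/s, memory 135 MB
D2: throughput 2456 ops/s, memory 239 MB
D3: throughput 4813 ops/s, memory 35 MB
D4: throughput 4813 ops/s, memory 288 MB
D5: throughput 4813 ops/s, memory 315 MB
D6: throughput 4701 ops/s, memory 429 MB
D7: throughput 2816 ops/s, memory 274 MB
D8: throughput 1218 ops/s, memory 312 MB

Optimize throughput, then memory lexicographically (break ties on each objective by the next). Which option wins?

D3

First maximize throughput: best is 4813, kept {D3, D4, D5}.
Then minimize memory: best is 35, kept {D3}.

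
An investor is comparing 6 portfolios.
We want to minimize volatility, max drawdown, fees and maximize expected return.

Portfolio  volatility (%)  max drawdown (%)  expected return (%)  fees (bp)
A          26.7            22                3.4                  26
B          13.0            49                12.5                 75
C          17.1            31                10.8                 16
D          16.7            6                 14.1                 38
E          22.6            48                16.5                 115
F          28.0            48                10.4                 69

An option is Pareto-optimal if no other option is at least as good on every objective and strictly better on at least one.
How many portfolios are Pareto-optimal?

A: not dominated.
B: not dominated (best volatility).
C: not dominated (best fees).
D: not dominated (best max drawdown).
E: not dominated (best expected return).
F: dominated by C (volatility 17.1≤28.0, max drawdown 31≤48, expected return 10.8≥10.4, fees 16≤69).
Pareto-optimal: A, B, C, D, E → 5.

5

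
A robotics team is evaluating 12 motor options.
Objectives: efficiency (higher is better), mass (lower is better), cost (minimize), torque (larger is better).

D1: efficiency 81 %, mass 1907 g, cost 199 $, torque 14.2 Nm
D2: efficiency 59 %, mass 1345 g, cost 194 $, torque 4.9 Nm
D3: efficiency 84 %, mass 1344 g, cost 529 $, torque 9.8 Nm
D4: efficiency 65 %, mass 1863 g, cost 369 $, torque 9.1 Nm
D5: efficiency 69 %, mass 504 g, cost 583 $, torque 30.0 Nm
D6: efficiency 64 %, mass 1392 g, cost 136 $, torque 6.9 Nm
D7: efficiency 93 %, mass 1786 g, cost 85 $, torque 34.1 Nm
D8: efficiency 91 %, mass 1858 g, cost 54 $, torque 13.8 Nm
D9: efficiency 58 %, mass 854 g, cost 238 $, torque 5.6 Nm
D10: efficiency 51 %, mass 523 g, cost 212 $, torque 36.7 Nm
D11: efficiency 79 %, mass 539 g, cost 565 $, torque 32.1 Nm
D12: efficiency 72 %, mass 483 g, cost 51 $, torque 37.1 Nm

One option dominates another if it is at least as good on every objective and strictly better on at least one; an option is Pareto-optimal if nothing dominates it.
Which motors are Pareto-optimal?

D3, D7, D8, D11, D12

D1: dominated by D7 (efficiency 93≥81, mass 1786≤1907, cost 85≤199, torque 34.1≥14.2).
D2: dominated by D12 (efficiency 72≥59, mass 483≤1345, cost 51≤194, torque 37.1≥4.9).
D3: not dominated.
D4: dominated by D7 (efficiency 93≥65, mass 1786≤1863, cost 85≤369, torque 34.1≥9.1).
D5: dominated by D12 (efficiency 72≥69, mass 483≤504, cost 51≤583, torque 37.1≥30.0).
D6: dominated by D12 (efficiency 72≥64, mass 483≤1392, cost 51≤136, torque 37.1≥6.9).
D7: not dominated (best efficiency).
D8: not dominated.
D9: dominated by D12 (efficiency 72≥58, mass 483≤854, cost 51≤238, torque 37.1≥5.6).
D10: dominated by D12 (efficiency 72≥51, mass 483≤523, cost 51≤212, torque 37.1≥36.7).
D11: not dominated.
D12: not dominated (best mass).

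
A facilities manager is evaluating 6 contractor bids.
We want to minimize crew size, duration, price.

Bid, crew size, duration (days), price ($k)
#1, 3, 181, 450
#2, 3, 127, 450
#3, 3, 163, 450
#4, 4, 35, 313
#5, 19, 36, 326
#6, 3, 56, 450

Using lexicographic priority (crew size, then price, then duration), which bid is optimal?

First minimize crew size: best is 3, kept {#1, #2, #3, #6}.
Then minimize price: best is 450, kept {#1, #2, #3, #6}.
Then minimize duration: best is 56, kept {#6}.

#6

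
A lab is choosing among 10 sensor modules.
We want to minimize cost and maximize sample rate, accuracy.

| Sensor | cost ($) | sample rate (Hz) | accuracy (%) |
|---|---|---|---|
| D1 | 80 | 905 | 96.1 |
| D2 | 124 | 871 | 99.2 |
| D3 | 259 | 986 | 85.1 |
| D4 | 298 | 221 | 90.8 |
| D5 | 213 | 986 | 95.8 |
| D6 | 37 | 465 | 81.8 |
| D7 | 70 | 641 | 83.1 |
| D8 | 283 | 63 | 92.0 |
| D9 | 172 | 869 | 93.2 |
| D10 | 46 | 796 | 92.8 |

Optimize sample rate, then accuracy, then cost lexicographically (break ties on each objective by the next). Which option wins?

D5

First maximize sample rate: best is 986, kept {D3, D5}.
Then maximize accuracy: best is 95.8, kept {D5}.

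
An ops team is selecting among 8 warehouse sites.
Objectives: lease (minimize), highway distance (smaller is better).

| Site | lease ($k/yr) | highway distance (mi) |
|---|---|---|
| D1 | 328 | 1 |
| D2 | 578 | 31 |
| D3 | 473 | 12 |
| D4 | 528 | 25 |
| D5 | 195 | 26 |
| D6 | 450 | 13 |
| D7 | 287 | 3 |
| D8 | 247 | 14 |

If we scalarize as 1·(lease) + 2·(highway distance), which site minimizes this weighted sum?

D1: 1·328 + 2·1 = 330
D2: 1·578 + 2·31 = 640
D3: 1·473 + 2·12 = 497
D4: 1·528 + 2·25 = 578
D5: 1·195 + 2·26 = 247
D6: 1·450 + 2·13 = 476
D7: 1·287 + 2·3 = 293
D8: 1·247 + 2·14 = 275
Lowest: D5 at 247.

D5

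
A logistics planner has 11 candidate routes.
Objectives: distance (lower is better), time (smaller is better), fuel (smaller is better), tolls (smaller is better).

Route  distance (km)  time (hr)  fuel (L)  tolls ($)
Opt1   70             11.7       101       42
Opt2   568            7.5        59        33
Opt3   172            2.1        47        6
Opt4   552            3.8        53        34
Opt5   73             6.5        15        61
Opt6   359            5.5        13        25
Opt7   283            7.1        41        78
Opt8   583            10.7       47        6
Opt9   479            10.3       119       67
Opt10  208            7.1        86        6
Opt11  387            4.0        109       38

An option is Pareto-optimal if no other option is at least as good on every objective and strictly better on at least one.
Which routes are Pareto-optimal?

Opt1, Opt3, Opt5, Opt6

Opt1: not dominated (best distance).
Opt2: dominated by Opt3 (distance 172≤568, time 2.1≤7.5, fuel 47≤59, tolls 6≤33).
Opt3: not dominated (best time).
Opt4: dominated by Opt3 (distance 172≤552, time 2.1≤3.8, fuel 47≤53, tolls 6≤34).
Opt5: not dominated.
Opt6: not dominated (best fuel).
Opt7: dominated by Opt5 (distance 73≤283, time 6.5≤7.1, fuel 15≤41, tolls 61≤78).
Opt8: dominated by Opt3 (distance 172≤583, time 2.1≤10.7, fuel 47≤47, tolls 6≤6).
Opt9: dominated by Opt3 (distance 172≤479, time 2.1≤10.3, fuel 47≤119, tolls 6≤67).
Opt10: dominated by Opt3 (distance 172≤208, time 2.1≤7.1, fuel 47≤86, tolls 6≤6).
Opt11: dominated by Opt3 (distance 172≤387, time 2.1≤4.0, fuel 47≤109, tolls 6≤38).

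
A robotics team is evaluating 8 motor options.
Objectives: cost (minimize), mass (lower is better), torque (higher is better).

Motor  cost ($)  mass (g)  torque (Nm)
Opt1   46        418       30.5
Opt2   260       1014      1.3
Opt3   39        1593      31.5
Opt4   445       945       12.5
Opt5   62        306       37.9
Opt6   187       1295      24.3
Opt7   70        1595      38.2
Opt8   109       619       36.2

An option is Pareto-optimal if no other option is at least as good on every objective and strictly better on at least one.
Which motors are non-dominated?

Opt1, Opt3, Opt5, Opt7

Opt1: not dominated.
Opt2: dominated by Opt1 (cost 46≤260, mass 418≤1014, torque 30.5≥1.3).
Opt3: not dominated (best cost).
Opt4: dominated by Opt1 (cost 46≤445, mass 418≤945, torque 30.5≥12.5).
Opt5: not dominated (best mass).
Opt6: dominated by Opt1 (cost 46≤187, mass 418≤1295, torque 30.5≥24.3).
Opt7: not dominated (best torque).
Opt8: dominated by Opt5 (cost 62≤109, mass 306≤619, torque 37.9≥36.2).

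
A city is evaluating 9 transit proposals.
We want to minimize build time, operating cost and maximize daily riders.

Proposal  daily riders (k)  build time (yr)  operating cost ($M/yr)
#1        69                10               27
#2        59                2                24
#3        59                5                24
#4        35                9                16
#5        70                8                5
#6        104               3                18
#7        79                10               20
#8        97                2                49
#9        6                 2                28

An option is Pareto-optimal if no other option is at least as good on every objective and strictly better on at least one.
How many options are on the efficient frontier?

#1: dominated by #5 (daily riders 70≥69, build time 8≤10, operating cost 5≤27).
#2: not dominated.
#3: dominated by #2 (daily riders 59≥59, build time 2≤5, operating cost 24≤24).
#4: dominated by #5 (daily riders 70≥35, build time 8≤9, operating cost 5≤16).
#5: not dominated (best operating cost).
#6: not dominated (best daily riders).
#7: dominated by #6 (daily riders 104≥79, build time 3≤10, operating cost 18≤20).
#8: not dominated.
#9: dominated by #2 (daily riders 59≥6, build time 2≤2, operating cost 24≤28).
Pareto-optimal: #2, #5, #6, #8 → 4.

4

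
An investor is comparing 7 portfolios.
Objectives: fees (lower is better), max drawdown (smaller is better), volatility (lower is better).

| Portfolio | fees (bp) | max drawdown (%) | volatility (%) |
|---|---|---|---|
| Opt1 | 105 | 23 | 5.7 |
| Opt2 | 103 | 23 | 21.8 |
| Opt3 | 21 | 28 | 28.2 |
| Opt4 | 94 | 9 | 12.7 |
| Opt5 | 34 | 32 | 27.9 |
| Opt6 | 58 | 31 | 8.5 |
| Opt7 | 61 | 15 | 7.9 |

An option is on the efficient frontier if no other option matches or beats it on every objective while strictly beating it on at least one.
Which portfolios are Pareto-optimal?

Opt1: not dominated (best volatility).
Opt2: dominated by Opt4 (fees 94≤103, max drawdown 9≤23, volatility 12.7≤21.8).
Opt3: not dominated (best fees).
Opt4: not dominated (best max drawdown).
Opt5: not dominated.
Opt6: not dominated.
Opt7: not dominated.

Opt1, Opt3, Opt4, Opt5, Opt6, Opt7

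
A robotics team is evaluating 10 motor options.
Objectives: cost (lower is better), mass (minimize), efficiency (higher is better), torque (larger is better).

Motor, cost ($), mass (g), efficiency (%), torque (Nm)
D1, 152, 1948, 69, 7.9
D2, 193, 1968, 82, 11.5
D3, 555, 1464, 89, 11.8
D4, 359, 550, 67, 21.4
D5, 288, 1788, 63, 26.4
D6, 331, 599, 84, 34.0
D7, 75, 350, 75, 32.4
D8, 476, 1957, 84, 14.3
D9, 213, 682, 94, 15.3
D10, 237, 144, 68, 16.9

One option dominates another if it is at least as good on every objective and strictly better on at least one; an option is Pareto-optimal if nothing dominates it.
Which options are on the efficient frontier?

D1: dominated by D7 (cost 75≤152, mass 350≤1948, efficiency 75≥69, torque 32.4≥7.9).
D2: not dominated.
D3: dominated by D9 (cost 213≤555, mass 682≤1464, efficiency 94≥89, torque 15.3≥11.8).
D4: dominated by D7 (cost 75≤359, mass 350≤550, efficiency 75≥67, torque 32.4≥21.4).
D5: dominated by D7 (cost 75≤288, mass 350≤1788, efficiency 75≥63, torque 32.4≥26.4).
D6: not dominated (best torque).
D7: not dominated (best cost).
D8: dominated by D6 (cost 331≤476, mass 599≤1957, efficiency 84≥84, torque 34.0≥14.3).
D9: not dominated (best efficiency).
D10: not dominated (best mass).

D2, D6, D7, D9, D10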